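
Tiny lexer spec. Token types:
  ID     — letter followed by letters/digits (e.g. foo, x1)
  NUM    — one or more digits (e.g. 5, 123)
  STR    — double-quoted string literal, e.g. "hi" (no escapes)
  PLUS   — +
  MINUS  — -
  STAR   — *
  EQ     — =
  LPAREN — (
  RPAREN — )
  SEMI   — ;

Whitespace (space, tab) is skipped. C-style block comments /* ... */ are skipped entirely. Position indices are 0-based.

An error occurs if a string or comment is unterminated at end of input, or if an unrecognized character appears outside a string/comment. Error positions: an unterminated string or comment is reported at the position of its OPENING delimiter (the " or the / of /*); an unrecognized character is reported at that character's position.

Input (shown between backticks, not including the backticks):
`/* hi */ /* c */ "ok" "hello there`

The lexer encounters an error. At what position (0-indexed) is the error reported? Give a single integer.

pos=0: enter COMMENT mode (saw '/*')
exit COMMENT mode (now at pos=8)
pos=9: enter COMMENT mode (saw '/*')
exit COMMENT mode (now at pos=16)
pos=17: enter STRING mode
pos=17: emit STR "ok" (now at pos=21)
pos=22: enter STRING mode
pos=22: ERROR — unterminated string

Answer: 22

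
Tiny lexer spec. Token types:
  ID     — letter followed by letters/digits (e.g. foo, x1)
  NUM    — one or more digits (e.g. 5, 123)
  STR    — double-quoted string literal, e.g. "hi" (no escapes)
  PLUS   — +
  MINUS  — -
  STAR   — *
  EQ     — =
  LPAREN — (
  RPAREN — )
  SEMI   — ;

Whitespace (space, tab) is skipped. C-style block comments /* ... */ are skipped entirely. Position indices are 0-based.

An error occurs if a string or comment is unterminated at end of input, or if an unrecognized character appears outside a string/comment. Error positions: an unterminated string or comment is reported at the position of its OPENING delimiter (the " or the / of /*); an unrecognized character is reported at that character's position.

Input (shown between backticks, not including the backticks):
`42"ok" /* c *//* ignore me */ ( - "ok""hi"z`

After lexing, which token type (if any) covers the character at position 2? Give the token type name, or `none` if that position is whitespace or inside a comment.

pos=0: emit NUM '42' (now at pos=2)
pos=2: enter STRING mode
pos=2: emit STR "ok" (now at pos=6)
pos=7: enter COMMENT mode (saw '/*')
exit COMMENT mode (now at pos=14)
pos=14: enter COMMENT mode (saw '/*')
exit COMMENT mode (now at pos=29)
pos=30: emit LPAREN '('
pos=32: emit MINUS '-'
pos=34: enter STRING mode
pos=34: emit STR "ok" (now at pos=38)
pos=38: enter STRING mode
pos=38: emit STR "hi" (now at pos=42)
pos=42: emit ID 'z' (now at pos=43)
DONE. 7 tokens: [NUM, STR, LPAREN, MINUS, STR, STR, ID]
Position 2: char is '"' -> STR

Answer: STR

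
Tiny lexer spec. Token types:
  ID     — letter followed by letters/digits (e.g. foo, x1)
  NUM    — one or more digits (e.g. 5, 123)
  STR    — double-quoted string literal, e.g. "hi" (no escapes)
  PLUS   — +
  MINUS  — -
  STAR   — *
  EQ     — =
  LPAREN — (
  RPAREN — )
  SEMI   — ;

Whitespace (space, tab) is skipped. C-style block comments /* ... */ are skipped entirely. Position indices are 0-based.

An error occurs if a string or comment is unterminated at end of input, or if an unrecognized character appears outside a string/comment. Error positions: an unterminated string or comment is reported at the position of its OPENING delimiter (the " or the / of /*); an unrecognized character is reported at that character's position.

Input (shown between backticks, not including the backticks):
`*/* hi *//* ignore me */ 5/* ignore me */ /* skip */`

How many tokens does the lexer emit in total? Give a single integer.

Answer: 2

Derivation:
pos=0: emit STAR '*'
pos=1: enter COMMENT mode (saw '/*')
exit COMMENT mode (now at pos=9)
pos=9: enter COMMENT mode (saw '/*')
exit COMMENT mode (now at pos=24)
pos=25: emit NUM '5' (now at pos=26)
pos=26: enter COMMENT mode (saw '/*')
exit COMMENT mode (now at pos=41)
pos=42: enter COMMENT mode (saw '/*')
exit COMMENT mode (now at pos=52)
DONE. 2 tokens: [STAR, NUM]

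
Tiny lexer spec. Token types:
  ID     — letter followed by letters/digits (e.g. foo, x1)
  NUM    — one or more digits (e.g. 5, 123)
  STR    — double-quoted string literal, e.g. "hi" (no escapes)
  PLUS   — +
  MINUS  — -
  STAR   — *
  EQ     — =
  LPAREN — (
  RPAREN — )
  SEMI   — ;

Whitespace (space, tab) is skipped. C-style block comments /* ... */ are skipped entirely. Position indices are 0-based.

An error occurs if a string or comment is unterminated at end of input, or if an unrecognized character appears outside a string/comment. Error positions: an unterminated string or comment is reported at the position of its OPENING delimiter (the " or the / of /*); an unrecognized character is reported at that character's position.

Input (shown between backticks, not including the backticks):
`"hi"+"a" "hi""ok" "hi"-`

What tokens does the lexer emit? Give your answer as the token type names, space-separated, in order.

Answer: STR PLUS STR STR STR STR MINUS

Derivation:
pos=0: enter STRING mode
pos=0: emit STR "hi" (now at pos=4)
pos=4: emit PLUS '+'
pos=5: enter STRING mode
pos=5: emit STR "a" (now at pos=8)
pos=9: enter STRING mode
pos=9: emit STR "hi" (now at pos=13)
pos=13: enter STRING mode
pos=13: emit STR "ok" (now at pos=17)
pos=18: enter STRING mode
pos=18: emit STR "hi" (now at pos=22)
pos=22: emit MINUS '-'
DONE. 7 tokens: [STR, PLUS, STR, STR, STR, STR, MINUS]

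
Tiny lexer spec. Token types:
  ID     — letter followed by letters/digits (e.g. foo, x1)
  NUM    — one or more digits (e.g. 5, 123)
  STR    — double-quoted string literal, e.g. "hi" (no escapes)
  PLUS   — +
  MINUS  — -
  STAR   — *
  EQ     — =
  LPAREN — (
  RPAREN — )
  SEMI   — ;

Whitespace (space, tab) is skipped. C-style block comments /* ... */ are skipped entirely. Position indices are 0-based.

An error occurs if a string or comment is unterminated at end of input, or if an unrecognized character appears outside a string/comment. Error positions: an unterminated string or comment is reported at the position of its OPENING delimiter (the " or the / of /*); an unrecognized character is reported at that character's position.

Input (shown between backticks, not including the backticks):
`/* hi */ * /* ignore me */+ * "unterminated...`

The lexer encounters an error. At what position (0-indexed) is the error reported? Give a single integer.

Answer: 30

Derivation:
pos=0: enter COMMENT mode (saw '/*')
exit COMMENT mode (now at pos=8)
pos=9: emit STAR '*'
pos=11: enter COMMENT mode (saw '/*')
exit COMMENT mode (now at pos=26)
pos=26: emit PLUS '+'
pos=28: emit STAR '*'
pos=30: enter STRING mode
pos=30: ERROR — unterminated string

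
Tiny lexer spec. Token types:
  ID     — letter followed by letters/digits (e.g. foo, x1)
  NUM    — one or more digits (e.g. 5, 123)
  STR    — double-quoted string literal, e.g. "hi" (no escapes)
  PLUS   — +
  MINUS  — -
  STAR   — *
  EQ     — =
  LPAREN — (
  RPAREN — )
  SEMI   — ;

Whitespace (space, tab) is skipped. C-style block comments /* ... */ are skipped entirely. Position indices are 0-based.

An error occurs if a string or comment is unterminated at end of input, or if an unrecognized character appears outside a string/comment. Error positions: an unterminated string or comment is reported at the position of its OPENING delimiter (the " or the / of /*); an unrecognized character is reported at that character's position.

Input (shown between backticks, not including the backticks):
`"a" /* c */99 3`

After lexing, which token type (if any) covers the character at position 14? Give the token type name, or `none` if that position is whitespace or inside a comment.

Answer: NUM

Derivation:
pos=0: enter STRING mode
pos=0: emit STR "a" (now at pos=3)
pos=4: enter COMMENT mode (saw '/*')
exit COMMENT mode (now at pos=11)
pos=11: emit NUM '99' (now at pos=13)
pos=14: emit NUM '3' (now at pos=15)
DONE. 3 tokens: [STR, NUM, NUM]
Position 14: char is '3' -> NUM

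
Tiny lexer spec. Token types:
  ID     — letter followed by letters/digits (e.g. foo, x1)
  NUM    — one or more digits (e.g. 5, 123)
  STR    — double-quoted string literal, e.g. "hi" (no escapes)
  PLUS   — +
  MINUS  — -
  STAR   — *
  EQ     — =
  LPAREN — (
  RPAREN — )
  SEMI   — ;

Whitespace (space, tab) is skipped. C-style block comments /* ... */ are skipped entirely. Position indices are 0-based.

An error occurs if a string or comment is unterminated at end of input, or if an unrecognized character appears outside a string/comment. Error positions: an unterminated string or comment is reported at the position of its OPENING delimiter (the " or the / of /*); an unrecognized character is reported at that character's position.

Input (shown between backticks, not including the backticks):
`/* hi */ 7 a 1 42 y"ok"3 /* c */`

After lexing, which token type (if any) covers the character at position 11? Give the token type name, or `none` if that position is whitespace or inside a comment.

Answer: ID

Derivation:
pos=0: enter COMMENT mode (saw '/*')
exit COMMENT mode (now at pos=8)
pos=9: emit NUM '7' (now at pos=10)
pos=11: emit ID 'a' (now at pos=12)
pos=13: emit NUM '1' (now at pos=14)
pos=15: emit NUM '42' (now at pos=17)
pos=18: emit ID 'y' (now at pos=19)
pos=19: enter STRING mode
pos=19: emit STR "ok" (now at pos=23)
pos=23: emit NUM '3' (now at pos=24)
pos=25: enter COMMENT mode (saw '/*')
exit COMMENT mode (now at pos=32)
DONE. 7 tokens: [NUM, ID, NUM, NUM, ID, STR, NUM]
Position 11: char is 'a' -> ID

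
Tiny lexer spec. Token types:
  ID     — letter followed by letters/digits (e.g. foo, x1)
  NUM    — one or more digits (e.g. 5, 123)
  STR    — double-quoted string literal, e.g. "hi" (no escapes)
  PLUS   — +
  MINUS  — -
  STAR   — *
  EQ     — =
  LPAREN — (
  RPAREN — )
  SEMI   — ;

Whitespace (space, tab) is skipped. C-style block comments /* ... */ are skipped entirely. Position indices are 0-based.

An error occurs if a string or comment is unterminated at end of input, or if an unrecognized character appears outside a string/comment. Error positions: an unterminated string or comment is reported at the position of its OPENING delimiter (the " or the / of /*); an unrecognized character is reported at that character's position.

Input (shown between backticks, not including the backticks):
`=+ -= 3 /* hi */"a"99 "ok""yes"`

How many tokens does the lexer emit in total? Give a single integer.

Answer: 9

Derivation:
pos=0: emit EQ '='
pos=1: emit PLUS '+'
pos=3: emit MINUS '-'
pos=4: emit EQ '='
pos=6: emit NUM '3' (now at pos=7)
pos=8: enter COMMENT mode (saw '/*')
exit COMMENT mode (now at pos=16)
pos=16: enter STRING mode
pos=16: emit STR "a" (now at pos=19)
pos=19: emit NUM '99' (now at pos=21)
pos=22: enter STRING mode
pos=22: emit STR "ok" (now at pos=26)
pos=26: enter STRING mode
pos=26: emit STR "yes" (now at pos=31)
DONE. 9 tokens: [EQ, PLUS, MINUS, EQ, NUM, STR, NUM, STR, STR]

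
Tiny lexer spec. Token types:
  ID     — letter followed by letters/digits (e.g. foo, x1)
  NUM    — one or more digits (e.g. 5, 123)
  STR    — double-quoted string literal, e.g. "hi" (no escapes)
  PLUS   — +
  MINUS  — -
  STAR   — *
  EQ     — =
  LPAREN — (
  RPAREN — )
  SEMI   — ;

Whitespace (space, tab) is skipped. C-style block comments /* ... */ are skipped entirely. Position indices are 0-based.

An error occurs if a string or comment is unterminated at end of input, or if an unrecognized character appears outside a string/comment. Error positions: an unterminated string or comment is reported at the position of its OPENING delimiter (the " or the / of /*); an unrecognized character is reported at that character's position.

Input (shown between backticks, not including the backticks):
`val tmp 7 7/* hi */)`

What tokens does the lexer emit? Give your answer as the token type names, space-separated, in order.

pos=0: emit ID 'val' (now at pos=3)
pos=4: emit ID 'tmp' (now at pos=7)
pos=8: emit NUM '7' (now at pos=9)
pos=10: emit NUM '7' (now at pos=11)
pos=11: enter COMMENT mode (saw '/*')
exit COMMENT mode (now at pos=19)
pos=19: emit RPAREN ')'
DONE. 5 tokens: [ID, ID, NUM, NUM, RPAREN]

Answer: ID ID NUM NUM RPAREN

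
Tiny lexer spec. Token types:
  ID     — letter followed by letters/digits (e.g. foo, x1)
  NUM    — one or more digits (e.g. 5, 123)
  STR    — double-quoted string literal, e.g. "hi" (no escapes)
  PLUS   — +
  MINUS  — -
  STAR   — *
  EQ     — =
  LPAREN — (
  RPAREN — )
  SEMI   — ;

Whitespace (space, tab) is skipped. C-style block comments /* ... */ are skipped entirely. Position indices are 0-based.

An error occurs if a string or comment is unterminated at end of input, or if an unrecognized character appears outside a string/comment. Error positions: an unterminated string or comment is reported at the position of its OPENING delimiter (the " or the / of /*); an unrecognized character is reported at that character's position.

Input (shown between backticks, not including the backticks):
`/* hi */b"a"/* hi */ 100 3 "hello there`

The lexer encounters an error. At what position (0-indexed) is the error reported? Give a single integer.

Answer: 27

Derivation:
pos=0: enter COMMENT mode (saw '/*')
exit COMMENT mode (now at pos=8)
pos=8: emit ID 'b' (now at pos=9)
pos=9: enter STRING mode
pos=9: emit STR "a" (now at pos=12)
pos=12: enter COMMENT mode (saw '/*')
exit COMMENT mode (now at pos=20)
pos=21: emit NUM '100' (now at pos=24)
pos=25: emit NUM '3' (now at pos=26)
pos=27: enter STRING mode
pos=27: ERROR — unterminated string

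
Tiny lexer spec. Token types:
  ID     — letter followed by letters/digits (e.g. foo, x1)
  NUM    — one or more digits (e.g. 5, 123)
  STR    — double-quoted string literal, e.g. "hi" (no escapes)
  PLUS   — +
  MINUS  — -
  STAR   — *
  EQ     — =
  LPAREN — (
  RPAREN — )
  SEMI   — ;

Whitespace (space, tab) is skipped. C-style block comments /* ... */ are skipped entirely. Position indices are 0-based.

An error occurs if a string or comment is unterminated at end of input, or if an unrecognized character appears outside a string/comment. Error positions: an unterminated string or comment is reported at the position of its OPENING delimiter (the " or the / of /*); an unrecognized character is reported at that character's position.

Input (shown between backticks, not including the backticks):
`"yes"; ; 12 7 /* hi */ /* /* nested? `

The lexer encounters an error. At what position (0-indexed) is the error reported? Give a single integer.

Answer: 23

Derivation:
pos=0: enter STRING mode
pos=0: emit STR "yes" (now at pos=5)
pos=5: emit SEMI ';'
pos=7: emit SEMI ';'
pos=9: emit NUM '12' (now at pos=11)
pos=12: emit NUM '7' (now at pos=13)
pos=14: enter COMMENT mode (saw '/*')
exit COMMENT mode (now at pos=22)
pos=23: enter COMMENT mode (saw '/*')
pos=23: ERROR — unterminated comment (reached EOF)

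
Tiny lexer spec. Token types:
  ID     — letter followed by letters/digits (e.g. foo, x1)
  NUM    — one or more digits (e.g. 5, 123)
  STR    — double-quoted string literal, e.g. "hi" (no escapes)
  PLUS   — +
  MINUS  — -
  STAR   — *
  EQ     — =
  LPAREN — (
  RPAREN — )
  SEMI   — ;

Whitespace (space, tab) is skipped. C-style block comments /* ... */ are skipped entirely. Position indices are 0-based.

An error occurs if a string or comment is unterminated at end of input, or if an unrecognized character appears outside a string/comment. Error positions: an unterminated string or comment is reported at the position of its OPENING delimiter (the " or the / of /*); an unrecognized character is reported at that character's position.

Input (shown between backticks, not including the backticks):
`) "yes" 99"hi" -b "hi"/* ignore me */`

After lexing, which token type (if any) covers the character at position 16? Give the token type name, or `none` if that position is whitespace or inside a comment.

pos=0: emit RPAREN ')'
pos=2: enter STRING mode
pos=2: emit STR "yes" (now at pos=7)
pos=8: emit NUM '99' (now at pos=10)
pos=10: enter STRING mode
pos=10: emit STR "hi" (now at pos=14)
pos=15: emit MINUS '-'
pos=16: emit ID 'b' (now at pos=17)
pos=18: enter STRING mode
pos=18: emit STR "hi" (now at pos=22)
pos=22: enter COMMENT mode (saw '/*')
exit COMMENT mode (now at pos=37)
DONE. 7 tokens: [RPAREN, STR, NUM, STR, MINUS, ID, STR]
Position 16: char is 'b' -> ID

Answer: ID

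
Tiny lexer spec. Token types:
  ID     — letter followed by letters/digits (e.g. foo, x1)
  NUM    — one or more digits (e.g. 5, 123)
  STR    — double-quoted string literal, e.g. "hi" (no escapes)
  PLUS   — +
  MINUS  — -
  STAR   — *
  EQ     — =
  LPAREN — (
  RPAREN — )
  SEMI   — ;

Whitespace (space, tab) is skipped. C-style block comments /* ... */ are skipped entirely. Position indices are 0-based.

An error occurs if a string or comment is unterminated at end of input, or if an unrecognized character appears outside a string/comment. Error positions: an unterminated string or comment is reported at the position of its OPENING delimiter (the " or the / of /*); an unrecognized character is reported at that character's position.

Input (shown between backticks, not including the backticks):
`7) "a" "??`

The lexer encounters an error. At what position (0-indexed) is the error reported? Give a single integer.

Answer: 7

Derivation:
pos=0: emit NUM '7' (now at pos=1)
pos=1: emit RPAREN ')'
pos=3: enter STRING mode
pos=3: emit STR "a" (now at pos=6)
pos=7: enter STRING mode
pos=7: ERROR — unterminated string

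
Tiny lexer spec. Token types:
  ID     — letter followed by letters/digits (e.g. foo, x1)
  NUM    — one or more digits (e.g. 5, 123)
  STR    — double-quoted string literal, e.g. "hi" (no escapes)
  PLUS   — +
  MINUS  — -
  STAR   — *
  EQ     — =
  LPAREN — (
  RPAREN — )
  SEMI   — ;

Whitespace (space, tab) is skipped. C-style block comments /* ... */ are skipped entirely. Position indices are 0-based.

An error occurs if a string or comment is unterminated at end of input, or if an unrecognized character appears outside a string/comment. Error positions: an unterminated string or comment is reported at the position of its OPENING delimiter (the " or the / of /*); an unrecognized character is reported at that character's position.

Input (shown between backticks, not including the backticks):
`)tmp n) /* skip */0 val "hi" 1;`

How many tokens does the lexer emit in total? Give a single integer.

pos=0: emit RPAREN ')'
pos=1: emit ID 'tmp' (now at pos=4)
pos=5: emit ID 'n' (now at pos=6)
pos=6: emit RPAREN ')'
pos=8: enter COMMENT mode (saw '/*')
exit COMMENT mode (now at pos=18)
pos=18: emit NUM '0' (now at pos=19)
pos=20: emit ID 'val' (now at pos=23)
pos=24: enter STRING mode
pos=24: emit STR "hi" (now at pos=28)
pos=29: emit NUM '1' (now at pos=30)
pos=30: emit SEMI ';'
DONE. 9 tokens: [RPAREN, ID, ID, RPAREN, NUM, ID, STR, NUM, SEMI]

Answer: 9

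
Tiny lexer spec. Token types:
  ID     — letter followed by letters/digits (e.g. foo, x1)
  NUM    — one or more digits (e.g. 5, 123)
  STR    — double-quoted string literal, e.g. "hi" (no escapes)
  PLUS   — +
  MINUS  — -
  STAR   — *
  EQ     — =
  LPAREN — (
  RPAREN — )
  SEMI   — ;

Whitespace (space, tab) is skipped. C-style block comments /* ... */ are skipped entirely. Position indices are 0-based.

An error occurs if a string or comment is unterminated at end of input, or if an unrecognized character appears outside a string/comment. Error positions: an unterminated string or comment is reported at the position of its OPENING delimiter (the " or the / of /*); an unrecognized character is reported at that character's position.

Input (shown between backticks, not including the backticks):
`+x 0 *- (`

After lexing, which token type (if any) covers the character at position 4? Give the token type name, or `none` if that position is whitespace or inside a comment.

Answer: none

Derivation:
pos=0: emit PLUS '+'
pos=1: emit ID 'x' (now at pos=2)
pos=3: emit NUM '0' (now at pos=4)
pos=5: emit STAR '*'
pos=6: emit MINUS '-'
pos=8: emit LPAREN '('
DONE. 6 tokens: [PLUS, ID, NUM, STAR, MINUS, LPAREN]
Position 4: char is ' ' -> none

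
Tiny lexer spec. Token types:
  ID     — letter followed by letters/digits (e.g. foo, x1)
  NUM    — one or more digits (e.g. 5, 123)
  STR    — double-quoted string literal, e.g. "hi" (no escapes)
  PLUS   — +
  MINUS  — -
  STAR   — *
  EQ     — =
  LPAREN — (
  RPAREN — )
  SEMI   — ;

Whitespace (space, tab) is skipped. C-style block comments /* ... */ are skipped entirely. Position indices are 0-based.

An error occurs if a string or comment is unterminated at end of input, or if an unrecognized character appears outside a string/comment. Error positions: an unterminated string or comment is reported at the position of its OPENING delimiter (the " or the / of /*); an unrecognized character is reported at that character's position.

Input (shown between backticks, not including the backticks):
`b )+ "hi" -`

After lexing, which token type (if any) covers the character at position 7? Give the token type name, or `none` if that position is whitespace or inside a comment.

pos=0: emit ID 'b' (now at pos=1)
pos=2: emit RPAREN ')'
pos=3: emit PLUS '+'
pos=5: enter STRING mode
pos=5: emit STR "hi" (now at pos=9)
pos=10: emit MINUS '-'
DONE. 5 tokens: [ID, RPAREN, PLUS, STR, MINUS]
Position 7: char is 'i' -> STR

Answer: STR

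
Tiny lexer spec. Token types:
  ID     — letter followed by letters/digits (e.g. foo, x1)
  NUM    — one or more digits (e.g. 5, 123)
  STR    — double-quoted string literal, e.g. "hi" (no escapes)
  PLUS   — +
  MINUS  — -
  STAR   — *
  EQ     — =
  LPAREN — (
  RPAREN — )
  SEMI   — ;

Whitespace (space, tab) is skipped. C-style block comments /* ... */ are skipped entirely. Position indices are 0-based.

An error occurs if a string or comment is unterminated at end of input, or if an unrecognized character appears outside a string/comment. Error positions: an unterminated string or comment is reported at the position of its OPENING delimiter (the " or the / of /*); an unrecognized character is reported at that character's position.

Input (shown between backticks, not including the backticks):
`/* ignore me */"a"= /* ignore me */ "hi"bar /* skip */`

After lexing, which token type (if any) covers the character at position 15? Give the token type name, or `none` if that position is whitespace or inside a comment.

Answer: STR

Derivation:
pos=0: enter COMMENT mode (saw '/*')
exit COMMENT mode (now at pos=15)
pos=15: enter STRING mode
pos=15: emit STR "a" (now at pos=18)
pos=18: emit EQ '='
pos=20: enter COMMENT mode (saw '/*')
exit COMMENT mode (now at pos=35)
pos=36: enter STRING mode
pos=36: emit STR "hi" (now at pos=40)
pos=40: emit ID 'bar' (now at pos=43)
pos=44: enter COMMENT mode (saw '/*')
exit COMMENT mode (now at pos=54)
DONE. 4 tokens: [STR, EQ, STR, ID]
Position 15: char is '"' -> STR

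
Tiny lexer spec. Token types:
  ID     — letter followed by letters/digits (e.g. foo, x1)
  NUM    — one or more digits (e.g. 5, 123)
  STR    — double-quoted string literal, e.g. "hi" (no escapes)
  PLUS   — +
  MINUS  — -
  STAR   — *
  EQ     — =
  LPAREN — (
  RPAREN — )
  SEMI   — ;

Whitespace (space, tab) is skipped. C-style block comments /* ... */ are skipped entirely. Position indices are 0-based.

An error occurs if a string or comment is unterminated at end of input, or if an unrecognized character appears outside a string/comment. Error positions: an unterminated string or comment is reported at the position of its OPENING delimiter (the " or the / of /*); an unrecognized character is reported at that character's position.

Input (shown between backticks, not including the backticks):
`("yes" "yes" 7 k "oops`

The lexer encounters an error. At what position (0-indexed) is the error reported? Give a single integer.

pos=0: emit LPAREN '('
pos=1: enter STRING mode
pos=1: emit STR "yes" (now at pos=6)
pos=7: enter STRING mode
pos=7: emit STR "yes" (now at pos=12)
pos=13: emit NUM '7' (now at pos=14)
pos=15: emit ID 'k' (now at pos=16)
pos=17: enter STRING mode
pos=17: ERROR — unterminated string

Answer: 17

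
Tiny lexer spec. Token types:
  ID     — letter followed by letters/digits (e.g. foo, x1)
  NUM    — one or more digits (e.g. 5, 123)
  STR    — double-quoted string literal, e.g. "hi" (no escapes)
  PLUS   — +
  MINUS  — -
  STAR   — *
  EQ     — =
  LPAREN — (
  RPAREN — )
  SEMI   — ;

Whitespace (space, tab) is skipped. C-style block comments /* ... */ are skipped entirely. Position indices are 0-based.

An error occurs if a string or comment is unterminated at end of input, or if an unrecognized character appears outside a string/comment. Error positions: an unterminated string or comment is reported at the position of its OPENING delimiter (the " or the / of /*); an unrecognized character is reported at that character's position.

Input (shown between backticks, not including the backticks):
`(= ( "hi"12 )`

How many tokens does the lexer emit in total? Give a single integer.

Answer: 6

Derivation:
pos=0: emit LPAREN '('
pos=1: emit EQ '='
pos=3: emit LPAREN '('
pos=5: enter STRING mode
pos=5: emit STR "hi" (now at pos=9)
pos=9: emit NUM '12' (now at pos=11)
pos=12: emit RPAREN ')'
DONE. 6 tokens: [LPAREN, EQ, LPAREN, STR, NUM, RPAREN]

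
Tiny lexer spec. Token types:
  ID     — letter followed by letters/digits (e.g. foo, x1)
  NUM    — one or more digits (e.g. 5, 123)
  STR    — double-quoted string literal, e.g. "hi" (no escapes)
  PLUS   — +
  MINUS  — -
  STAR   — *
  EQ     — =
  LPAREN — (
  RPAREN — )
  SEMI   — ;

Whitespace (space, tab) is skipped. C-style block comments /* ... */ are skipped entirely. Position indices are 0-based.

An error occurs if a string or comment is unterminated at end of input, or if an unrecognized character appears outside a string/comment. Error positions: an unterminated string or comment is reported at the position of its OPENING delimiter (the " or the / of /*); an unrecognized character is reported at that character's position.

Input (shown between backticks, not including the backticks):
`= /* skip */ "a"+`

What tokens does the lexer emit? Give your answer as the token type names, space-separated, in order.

pos=0: emit EQ '='
pos=2: enter COMMENT mode (saw '/*')
exit COMMENT mode (now at pos=12)
pos=13: enter STRING mode
pos=13: emit STR "a" (now at pos=16)
pos=16: emit PLUS '+'
DONE. 3 tokens: [EQ, STR, PLUS]

Answer: EQ STR PLUS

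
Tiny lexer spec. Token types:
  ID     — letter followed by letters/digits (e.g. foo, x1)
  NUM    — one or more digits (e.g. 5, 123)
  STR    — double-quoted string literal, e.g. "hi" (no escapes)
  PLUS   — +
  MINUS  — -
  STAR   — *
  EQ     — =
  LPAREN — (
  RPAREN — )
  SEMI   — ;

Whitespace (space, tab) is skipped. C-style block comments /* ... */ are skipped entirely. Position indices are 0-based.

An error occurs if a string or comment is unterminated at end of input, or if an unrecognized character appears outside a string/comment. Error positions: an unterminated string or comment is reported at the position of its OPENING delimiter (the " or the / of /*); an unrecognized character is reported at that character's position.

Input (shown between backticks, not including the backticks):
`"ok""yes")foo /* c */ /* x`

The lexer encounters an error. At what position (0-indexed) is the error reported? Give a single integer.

pos=0: enter STRING mode
pos=0: emit STR "ok" (now at pos=4)
pos=4: enter STRING mode
pos=4: emit STR "yes" (now at pos=9)
pos=9: emit RPAREN ')'
pos=10: emit ID 'foo' (now at pos=13)
pos=14: enter COMMENT mode (saw '/*')
exit COMMENT mode (now at pos=21)
pos=22: enter COMMENT mode (saw '/*')
pos=22: ERROR — unterminated comment (reached EOF)

Answer: 22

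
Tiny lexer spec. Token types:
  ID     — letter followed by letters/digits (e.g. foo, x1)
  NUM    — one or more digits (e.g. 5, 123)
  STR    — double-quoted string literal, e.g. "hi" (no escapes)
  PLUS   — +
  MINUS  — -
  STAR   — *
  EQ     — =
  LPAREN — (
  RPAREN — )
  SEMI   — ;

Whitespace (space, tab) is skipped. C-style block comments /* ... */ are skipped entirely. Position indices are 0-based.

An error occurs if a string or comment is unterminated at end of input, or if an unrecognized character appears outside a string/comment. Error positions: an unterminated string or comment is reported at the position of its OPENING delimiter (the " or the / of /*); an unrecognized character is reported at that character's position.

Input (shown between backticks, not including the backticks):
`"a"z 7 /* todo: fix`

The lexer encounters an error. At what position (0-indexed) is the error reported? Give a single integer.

pos=0: enter STRING mode
pos=0: emit STR "a" (now at pos=3)
pos=3: emit ID 'z' (now at pos=4)
pos=5: emit NUM '7' (now at pos=6)
pos=7: enter COMMENT mode (saw '/*')
pos=7: ERROR — unterminated comment (reached EOF)

Answer: 7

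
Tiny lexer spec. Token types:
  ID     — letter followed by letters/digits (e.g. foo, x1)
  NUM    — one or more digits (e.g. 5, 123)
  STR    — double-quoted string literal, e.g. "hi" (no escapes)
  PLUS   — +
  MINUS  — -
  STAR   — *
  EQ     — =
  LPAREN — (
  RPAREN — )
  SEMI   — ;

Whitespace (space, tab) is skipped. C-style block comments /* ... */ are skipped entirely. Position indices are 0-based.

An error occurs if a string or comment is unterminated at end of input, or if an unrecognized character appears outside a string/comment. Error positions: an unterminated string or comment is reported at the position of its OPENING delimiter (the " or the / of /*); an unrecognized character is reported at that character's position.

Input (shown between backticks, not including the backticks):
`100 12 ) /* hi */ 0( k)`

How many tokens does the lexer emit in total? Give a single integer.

pos=0: emit NUM '100' (now at pos=3)
pos=4: emit NUM '12' (now at pos=6)
pos=7: emit RPAREN ')'
pos=9: enter COMMENT mode (saw '/*')
exit COMMENT mode (now at pos=17)
pos=18: emit NUM '0' (now at pos=19)
pos=19: emit LPAREN '('
pos=21: emit ID 'k' (now at pos=22)
pos=22: emit RPAREN ')'
DONE. 7 tokens: [NUM, NUM, RPAREN, NUM, LPAREN, ID, RPAREN]

Answer: 7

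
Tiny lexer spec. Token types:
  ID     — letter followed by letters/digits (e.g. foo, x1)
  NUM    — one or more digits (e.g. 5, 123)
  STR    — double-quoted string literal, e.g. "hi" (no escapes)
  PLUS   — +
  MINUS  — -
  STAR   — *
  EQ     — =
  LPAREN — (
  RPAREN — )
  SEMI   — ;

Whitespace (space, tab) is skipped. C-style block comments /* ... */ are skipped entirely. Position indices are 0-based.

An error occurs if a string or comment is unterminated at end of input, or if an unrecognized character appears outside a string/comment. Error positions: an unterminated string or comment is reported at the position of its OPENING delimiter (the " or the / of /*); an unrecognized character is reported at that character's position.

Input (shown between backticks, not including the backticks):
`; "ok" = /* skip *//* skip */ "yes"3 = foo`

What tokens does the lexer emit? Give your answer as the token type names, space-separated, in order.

pos=0: emit SEMI ';'
pos=2: enter STRING mode
pos=2: emit STR "ok" (now at pos=6)
pos=7: emit EQ '='
pos=9: enter COMMENT mode (saw '/*')
exit COMMENT mode (now at pos=19)
pos=19: enter COMMENT mode (saw '/*')
exit COMMENT mode (now at pos=29)
pos=30: enter STRING mode
pos=30: emit STR "yes" (now at pos=35)
pos=35: emit NUM '3' (now at pos=36)
pos=37: emit EQ '='
pos=39: emit ID 'foo' (now at pos=42)
DONE. 7 tokens: [SEMI, STR, EQ, STR, NUM, EQ, ID]

Answer: SEMI STR EQ STR NUM EQ ID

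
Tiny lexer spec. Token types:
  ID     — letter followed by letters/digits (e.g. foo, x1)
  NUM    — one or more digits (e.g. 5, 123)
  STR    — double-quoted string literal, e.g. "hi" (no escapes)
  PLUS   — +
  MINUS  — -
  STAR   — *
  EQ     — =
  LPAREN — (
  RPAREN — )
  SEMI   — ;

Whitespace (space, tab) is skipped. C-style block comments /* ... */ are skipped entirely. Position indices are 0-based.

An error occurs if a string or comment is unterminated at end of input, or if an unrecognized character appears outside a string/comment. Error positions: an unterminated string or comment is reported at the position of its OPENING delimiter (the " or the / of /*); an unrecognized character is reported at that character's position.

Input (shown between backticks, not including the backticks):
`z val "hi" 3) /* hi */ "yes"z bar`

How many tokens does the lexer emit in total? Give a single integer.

pos=0: emit ID 'z' (now at pos=1)
pos=2: emit ID 'val' (now at pos=5)
pos=6: enter STRING mode
pos=6: emit STR "hi" (now at pos=10)
pos=11: emit NUM '3' (now at pos=12)
pos=12: emit RPAREN ')'
pos=14: enter COMMENT mode (saw '/*')
exit COMMENT mode (now at pos=22)
pos=23: enter STRING mode
pos=23: emit STR "yes" (now at pos=28)
pos=28: emit ID 'z' (now at pos=29)
pos=30: emit ID 'bar' (now at pos=33)
DONE. 8 tokens: [ID, ID, STR, NUM, RPAREN, STR, ID, ID]

Answer: 8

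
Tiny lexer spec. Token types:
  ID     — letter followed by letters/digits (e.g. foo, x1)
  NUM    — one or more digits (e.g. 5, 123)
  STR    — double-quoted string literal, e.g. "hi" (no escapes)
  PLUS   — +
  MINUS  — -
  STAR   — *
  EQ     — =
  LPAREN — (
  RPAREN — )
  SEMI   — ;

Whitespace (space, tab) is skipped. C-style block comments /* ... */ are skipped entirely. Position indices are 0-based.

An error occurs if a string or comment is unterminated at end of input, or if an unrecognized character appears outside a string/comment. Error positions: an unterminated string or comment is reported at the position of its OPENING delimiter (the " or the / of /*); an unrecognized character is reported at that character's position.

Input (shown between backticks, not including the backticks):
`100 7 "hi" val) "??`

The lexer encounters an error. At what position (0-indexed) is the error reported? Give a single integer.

Answer: 16

Derivation:
pos=0: emit NUM '100' (now at pos=3)
pos=4: emit NUM '7' (now at pos=5)
pos=6: enter STRING mode
pos=6: emit STR "hi" (now at pos=10)
pos=11: emit ID 'val' (now at pos=14)
pos=14: emit RPAREN ')'
pos=16: enter STRING mode
pos=16: ERROR — unterminated string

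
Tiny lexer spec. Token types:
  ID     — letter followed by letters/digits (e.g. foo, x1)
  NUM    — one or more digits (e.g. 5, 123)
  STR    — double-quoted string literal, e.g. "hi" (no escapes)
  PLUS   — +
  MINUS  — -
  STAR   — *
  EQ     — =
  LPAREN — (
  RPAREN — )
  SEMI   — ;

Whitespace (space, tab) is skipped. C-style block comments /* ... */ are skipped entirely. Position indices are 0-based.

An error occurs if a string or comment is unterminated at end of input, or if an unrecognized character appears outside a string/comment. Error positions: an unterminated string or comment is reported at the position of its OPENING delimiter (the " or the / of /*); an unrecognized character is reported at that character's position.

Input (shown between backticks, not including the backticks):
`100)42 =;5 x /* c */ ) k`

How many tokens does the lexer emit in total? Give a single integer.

pos=0: emit NUM '100' (now at pos=3)
pos=3: emit RPAREN ')'
pos=4: emit NUM '42' (now at pos=6)
pos=7: emit EQ '='
pos=8: emit SEMI ';'
pos=9: emit NUM '5' (now at pos=10)
pos=11: emit ID 'x' (now at pos=12)
pos=13: enter COMMENT mode (saw '/*')
exit COMMENT mode (now at pos=20)
pos=21: emit RPAREN ')'
pos=23: emit ID 'k' (now at pos=24)
DONE. 9 tokens: [NUM, RPAREN, NUM, EQ, SEMI, NUM, ID, RPAREN, ID]

Answer: 9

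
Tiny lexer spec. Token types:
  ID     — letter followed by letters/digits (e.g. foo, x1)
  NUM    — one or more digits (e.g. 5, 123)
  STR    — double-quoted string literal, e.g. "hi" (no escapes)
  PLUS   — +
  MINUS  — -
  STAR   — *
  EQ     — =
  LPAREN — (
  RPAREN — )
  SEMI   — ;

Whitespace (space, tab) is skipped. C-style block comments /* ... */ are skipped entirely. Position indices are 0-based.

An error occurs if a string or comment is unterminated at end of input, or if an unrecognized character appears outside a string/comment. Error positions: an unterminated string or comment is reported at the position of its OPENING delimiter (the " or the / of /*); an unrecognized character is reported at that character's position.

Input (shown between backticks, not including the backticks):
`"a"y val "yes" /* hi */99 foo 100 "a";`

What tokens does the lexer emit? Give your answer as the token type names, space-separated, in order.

pos=0: enter STRING mode
pos=0: emit STR "a" (now at pos=3)
pos=3: emit ID 'y' (now at pos=4)
pos=5: emit ID 'val' (now at pos=8)
pos=9: enter STRING mode
pos=9: emit STR "yes" (now at pos=14)
pos=15: enter COMMENT mode (saw '/*')
exit COMMENT mode (now at pos=23)
pos=23: emit NUM '99' (now at pos=25)
pos=26: emit ID 'foo' (now at pos=29)
pos=30: emit NUM '100' (now at pos=33)
pos=34: enter STRING mode
pos=34: emit STR "a" (now at pos=37)
pos=37: emit SEMI ';'
DONE. 9 tokens: [STR, ID, ID, STR, NUM, ID, NUM, STR, SEMI]

Answer: STR ID ID STR NUM ID NUM STR SEMI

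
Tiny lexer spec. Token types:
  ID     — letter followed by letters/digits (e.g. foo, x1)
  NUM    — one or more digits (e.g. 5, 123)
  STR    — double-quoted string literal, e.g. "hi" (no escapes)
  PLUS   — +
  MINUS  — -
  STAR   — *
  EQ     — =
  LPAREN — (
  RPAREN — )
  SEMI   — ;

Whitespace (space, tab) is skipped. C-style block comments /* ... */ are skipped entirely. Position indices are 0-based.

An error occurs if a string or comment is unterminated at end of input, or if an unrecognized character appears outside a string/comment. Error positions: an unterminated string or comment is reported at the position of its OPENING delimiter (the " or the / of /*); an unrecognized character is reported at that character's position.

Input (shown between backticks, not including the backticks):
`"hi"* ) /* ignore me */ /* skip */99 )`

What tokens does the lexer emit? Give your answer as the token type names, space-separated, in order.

Answer: STR STAR RPAREN NUM RPAREN

Derivation:
pos=0: enter STRING mode
pos=0: emit STR "hi" (now at pos=4)
pos=4: emit STAR '*'
pos=6: emit RPAREN ')'
pos=8: enter COMMENT mode (saw '/*')
exit COMMENT mode (now at pos=23)
pos=24: enter COMMENT mode (saw '/*')
exit COMMENT mode (now at pos=34)
pos=34: emit NUM '99' (now at pos=36)
pos=37: emit RPAREN ')'
DONE. 5 tokens: [STR, STAR, RPAREN, NUM, RPAREN]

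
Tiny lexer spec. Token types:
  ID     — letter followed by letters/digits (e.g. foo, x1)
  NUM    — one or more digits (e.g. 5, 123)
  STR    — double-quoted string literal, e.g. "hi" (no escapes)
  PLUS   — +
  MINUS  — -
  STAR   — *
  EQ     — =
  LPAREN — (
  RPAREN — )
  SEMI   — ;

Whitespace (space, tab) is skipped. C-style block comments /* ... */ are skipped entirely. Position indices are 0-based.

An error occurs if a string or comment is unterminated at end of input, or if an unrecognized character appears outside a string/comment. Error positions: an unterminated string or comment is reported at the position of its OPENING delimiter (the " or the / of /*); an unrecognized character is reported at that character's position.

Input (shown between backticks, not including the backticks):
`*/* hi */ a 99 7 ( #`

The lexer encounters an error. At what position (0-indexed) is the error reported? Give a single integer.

Answer: 19

Derivation:
pos=0: emit STAR '*'
pos=1: enter COMMENT mode (saw '/*')
exit COMMENT mode (now at pos=9)
pos=10: emit ID 'a' (now at pos=11)
pos=12: emit NUM '99' (now at pos=14)
pos=15: emit NUM '7' (now at pos=16)
pos=17: emit LPAREN '('
pos=19: ERROR — unrecognized char '#'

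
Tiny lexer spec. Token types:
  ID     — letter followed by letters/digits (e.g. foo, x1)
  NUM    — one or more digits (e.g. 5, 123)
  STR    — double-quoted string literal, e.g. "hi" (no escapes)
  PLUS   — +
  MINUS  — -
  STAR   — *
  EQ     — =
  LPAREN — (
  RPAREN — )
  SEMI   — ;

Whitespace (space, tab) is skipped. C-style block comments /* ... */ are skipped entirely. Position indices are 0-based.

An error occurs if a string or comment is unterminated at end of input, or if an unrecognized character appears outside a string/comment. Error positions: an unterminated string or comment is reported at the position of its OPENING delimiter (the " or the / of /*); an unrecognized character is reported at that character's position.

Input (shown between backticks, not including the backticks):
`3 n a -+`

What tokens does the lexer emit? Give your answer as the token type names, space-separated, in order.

pos=0: emit NUM '3' (now at pos=1)
pos=2: emit ID 'n' (now at pos=3)
pos=4: emit ID 'a' (now at pos=5)
pos=6: emit MINUS '-'
pos=7: emit PLUS '+'
DONE. 5 tokens: [NUM, ID, ID, MINUS, PLUS]

Answer: NUM ID ID MINUS PLUS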